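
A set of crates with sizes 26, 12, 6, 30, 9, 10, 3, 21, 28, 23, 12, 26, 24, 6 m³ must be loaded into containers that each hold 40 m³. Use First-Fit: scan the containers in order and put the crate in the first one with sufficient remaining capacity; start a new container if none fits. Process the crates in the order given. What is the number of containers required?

container 1: place 26 m³, 14 m³ left
container 1: place 12 m³, 2 m³ left
container 2: place 6 m³, 34 m³ left
container 2: place 30 m³, 4 m³ left
container 3: place 9 m³, 31 m³ left
container 3: place 10 m³, 21 m³ left
container 2: place 3 m³, 1 m³ left
container 3: place 21 m³, 0 m³ left
container 4: place 28 m³, 12 m³ left
container 5: place 23 m³, 17 m³ left
container 4: place 12 m³, 0 m³ left
container 6: place 26 m³, 14 m³ left
container 7: place 24 m³, 16 m³ left
container 5: place 6 m³, 11 m³ left
Final containers: [26,12] [6,30,3] [9,10,21] [28,12] [23,6] [26] [24].

7 containers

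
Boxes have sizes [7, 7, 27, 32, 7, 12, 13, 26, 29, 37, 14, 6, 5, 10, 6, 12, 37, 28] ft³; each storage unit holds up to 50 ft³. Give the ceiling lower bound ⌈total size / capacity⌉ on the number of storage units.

7

Total size = 7 + 7 + 27 + 32 + 7 + 12 + 13 + 26 + 29 + 37 + 14 + 6 + 5 + 10 + 6 + 12 + 37 + 28 = 315 ft³.
⌈315 / 50⌉ = 7.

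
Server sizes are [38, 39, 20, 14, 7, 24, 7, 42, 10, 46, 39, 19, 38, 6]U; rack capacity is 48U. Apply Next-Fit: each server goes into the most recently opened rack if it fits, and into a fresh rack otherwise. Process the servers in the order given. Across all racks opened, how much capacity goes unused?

38U → rack 1 (remaining 10U)
39U → rack 2 (remaining 9U)
20U → rack 3 (remaining 28U)
14U → rack 3 (remaining 14U)
7U → rack 3 (remaining 7U)
24U → rack 4 (remaining 24U)
7U → rack 4 (remaining 17U)
42U → rack 5 (remaining 6U)
10U → rack 6 (remaining 38U)
46U → rack 7 (remaining 2U)
39U → rack 8 (remaining 9U)
19U → rack 9 (remaining 29U)
38U → rack 10 (remaining 10U)
6U → rack 10 (remaining 4U)
10 racks × 48U = 480U; used 349U; unused 131U.

131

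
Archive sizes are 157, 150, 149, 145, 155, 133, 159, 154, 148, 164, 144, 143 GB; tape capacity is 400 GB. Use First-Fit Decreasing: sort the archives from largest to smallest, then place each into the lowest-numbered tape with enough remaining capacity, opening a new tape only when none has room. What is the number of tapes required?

6

Sorted descending: 164, 159, 157, 155, 154, 150, 149, 148, 145, 144, 143, 133.
164 GB → tape 1 (remaining 236 GB)
159 GB → tape 1 (remaining 77 GB)
157 GB → tape 2 (remaining 243 GB)
155 GB → tape 2 (remaining 88 GB)
154 GB → tape 3 (remaining 246 GB)
150 GB → tape 3 (remaining 96 GB)
149 GB → tape 4 (remaining 251 GB)
148 GB → tape 4 (remaining 103 GB)
145 GB → tape 5 (remaining 255 GB)
144 GB → tape 5 (remaining 111 GB)
143 GB → tape 6 (remaining 257 GB)
133 GB → tape 6 (remaining 124 GB)
Final tapes: [164,159] [157,155] [154,150] [149,148] [145,144] [143,133].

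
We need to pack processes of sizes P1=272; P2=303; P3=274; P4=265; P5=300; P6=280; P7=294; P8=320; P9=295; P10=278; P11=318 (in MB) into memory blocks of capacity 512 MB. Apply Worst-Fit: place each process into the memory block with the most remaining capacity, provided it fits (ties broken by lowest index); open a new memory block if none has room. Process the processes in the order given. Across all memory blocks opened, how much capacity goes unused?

2433

memory block 1: place P1 (272 MB), 240 MB left
memory block 2: place P2 (303 MB), 209 MB left
memory block 3: place P3 (274 MB), 238 MB left
memory block 4: place P4 (265 MB), 247 MB left
memory block 5: place P5 (300 MB), 212 MB left
memory block 6: place P6 (280 MB), 232 MB left
memory block 7: place P7 (294 MB), 218 MB left
memory block 8: place P8 (320 MB), 192 MB left
memory block 9: place P9 (295 MB), 217 MB left
memory block 10: place P10 (278 MB), 234 MB left
memory block 11: place P11 (318 MB), 194 MB left
11 memory blocks × 512 MB = 5632 MB; used 3199 MB; unused 2433 MB.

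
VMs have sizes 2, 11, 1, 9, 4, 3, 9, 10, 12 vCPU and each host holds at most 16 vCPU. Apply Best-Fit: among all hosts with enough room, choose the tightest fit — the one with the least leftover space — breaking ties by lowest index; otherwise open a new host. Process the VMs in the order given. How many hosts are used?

5 hosts

2 vCPU → host 1 (remaining 14 vCPU)
11 vCPU → host 1 (remaining 3 vCPU)
1 vCPU → host 1 (remaining 2 vCPU)
9 vCPU → host 2 (remaining 7 vCPU)
4 vCPU → host 2 (remaining 3 vCPU)
3 vCPU → host 2 (remaining 0 vCPU)
9 vCPU → host 3 (remaining 7 vCPU)
10 vCPU → host 4 (remaining 6 vCPU)
12 vCPU → host 5 (remaining 4 vCPU)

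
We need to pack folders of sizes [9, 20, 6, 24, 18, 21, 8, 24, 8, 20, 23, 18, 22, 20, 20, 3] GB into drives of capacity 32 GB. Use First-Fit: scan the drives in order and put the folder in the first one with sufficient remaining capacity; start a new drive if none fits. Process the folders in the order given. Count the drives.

drive 1: place 9 GB, 23 GB left
drive 1: place 20 GB, 3 GB left
drive 2: place 6 GB, 26 GB left
drive 2: place 24 GB, 2 GB left
drive 3: place 18 GB, 14 GB left
drive 4: place 21 GB, 11 GB left
drive 3: place 8 GB, 6 GB left
drive 5: place 24 GB, 8 GB left
drive 4: place 8 GB, 3 GB left
drive 6: place 20 GB, 12 GB left
drive 7: place 23 GB, 9 GB left
drive 8: place 18 GB, 14 GB left
drive 9: place 22 GB, 10 GB left
drive 10: place 20 GB, 12 GB left
drive 11: place 20 GB, 12 GB left
drive 1: place 3 GB, 0 GB left
Final drives: [9,20,3] [6,24] [18,8] [21,8] [24] [20] [23] [18] [22] [20] [20].

11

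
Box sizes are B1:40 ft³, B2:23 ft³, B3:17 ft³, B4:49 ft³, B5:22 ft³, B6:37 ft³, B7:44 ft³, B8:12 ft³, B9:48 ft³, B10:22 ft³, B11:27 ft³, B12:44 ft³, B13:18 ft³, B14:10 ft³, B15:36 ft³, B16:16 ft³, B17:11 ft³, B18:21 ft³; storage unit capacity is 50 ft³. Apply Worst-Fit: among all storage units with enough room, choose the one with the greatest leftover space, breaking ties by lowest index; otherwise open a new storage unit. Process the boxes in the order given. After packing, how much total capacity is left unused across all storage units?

Put B1 (40 ft³) in storage unit 1; 10 ft³ remain.
Put B2 (23 ft³) in storage unit 2; 27 ft³ remain.
Put B3 (17 ft³) in storage unit 2; 10 ft³ remain.
Put B4 (49 ft³) in storage unit 3; 1 ft³ remain.
Put B5 (22 ft³) in storage unit 4; 28 ft³ remain.
Put B6 (37 ft³) in storage unit 5; 13 ft³ remain.
Put B7 (44 ft³) in storage unit 6; 6 ft³ remain.
Put B8 (12 ft³) in storage unit 4; 16 ft³ remain.
Put B9 (48 ft³) in storage unit 7; 2 ft³ remain.
Put B10 (22 ft³) in storage unit 8; 28 ft³ remain.
Put B11 (27 ft³) in storage unit 8; 1 ft³ remain.
Put B12 (44 ft³) in storage unit 9; 6 ft³ remain.
Put B13 (18 ft³) in storage unit 10; 32 ft³ remain.
Put B14 (10 ft³) in storage unit 10; 22 ft³ remain.
Put B15 (36 ft³) in storage unit 11; 14 ft³ remain.
Put B16 (16 ft³) in storage unit 10; 6 ft³ remain.
Put B17 (11 ft³) in storage unit 4; 5 ft³ remain.
Put B18 (21 ft³) in storage unit 12; 29 ft³ remain.
12 storage units × 50 ft³ = 600 ft³; used 497 ft³; unused 103 ft³.

103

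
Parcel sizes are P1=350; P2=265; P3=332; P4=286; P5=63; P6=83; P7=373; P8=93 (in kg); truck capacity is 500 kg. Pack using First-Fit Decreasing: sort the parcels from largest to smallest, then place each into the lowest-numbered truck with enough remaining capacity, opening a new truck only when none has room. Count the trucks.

5

Sorted descending: 373, 350, 332, 286, 265, 93, 83, 63.
373 kg → truck 1 (remaining 127 kg)
350 kg → truck 2 (remaining 150 kg)
332 kg → truck 3 (remaining 168 kg)
286 kg → truck 4 (remaining 214 kg)
265 kg → truck 5 (remaining 235 kg)
93 kg → truck 1 (remaining 34 kg)
83 kg → truck 2 (remaining 67 kg)
63 kg → truck 2 (remaining 4 kg)
Final trucks: [373,93] [350,83,63] [332] [286] [265].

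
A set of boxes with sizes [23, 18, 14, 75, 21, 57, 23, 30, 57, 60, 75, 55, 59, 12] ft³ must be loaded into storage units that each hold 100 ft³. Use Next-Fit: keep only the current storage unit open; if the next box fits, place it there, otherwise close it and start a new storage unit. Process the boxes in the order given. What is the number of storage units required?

Put 23 ft³ in storage unit 1; 77 ft³ remain.
Put 18 ft³ in storage unit 1; 59 ft³ remain.
Put 14 ft³ in storage unit 1; 45 ft³ remain.
Put 75 ft³ in storage unit 2; 25 ft³ remain.
Put 21 ft³ in storage unit 2; 4 ft³ remain.
Put 57 ft³ in storage unit 3; 43 ft³ remain.
Put 23 ft³ in storage unit 3; 20 ft³ remain.
Put 30 ft³ in storage unit 4; 70 ft³ remain.
Put 57 ft³ in storage unit 4; 13 ft³ remain.
Put 60 ft³ in storage unit 5; 40 ft³ remain.
Put 75 ft³ in storage unit 6; 25 ft³ remain.
Put 55 ft³ in storage unit 7; 45 ft³ remain.
Put 59 ft³ in storage unit 8; 41 ft³ remain.
Put 12 ft³ in storage unit 8; 29 ft³ remain.
Final storage units: [23,18,14] [75,21] [57,23] [30,57] [60] [75] [55] [59,12].

8 storage units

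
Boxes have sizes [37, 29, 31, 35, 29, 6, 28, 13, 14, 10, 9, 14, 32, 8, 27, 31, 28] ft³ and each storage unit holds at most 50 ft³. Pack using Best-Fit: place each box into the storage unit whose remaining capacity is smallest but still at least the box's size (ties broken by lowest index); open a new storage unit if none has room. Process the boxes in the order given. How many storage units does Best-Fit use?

37 ft³ → storage unit 1 (remaining 13 ft³)
29 ft³ → storage unit 2 (remaining 21 ft³)
31 ft³ → storage unit 3 (remaining 19 ft³)
35 ft³ → storage unit 4 (remaining 15 ft³)
29 ft³ → storage unit 5 (remaining 21 ft³)
6 ft³ → storage unit 1 (remaining 7 ft³)
28 ft³ → storage unit 6 (remaining 22 ft³)
13 ft³ → storage unit 4 (remaining 2 ft³)
14 ft³ → storage unit 3 (remaining 5 ft³)
10 ft³ → storage unit 2 (remaining 11 ft³)
9 ft³ → storage unit 2 (remaining 2 ft³)
14 ft³ → storage unit 5 (remaining 7 ft³)
32 ft³ → storage unit 7 (remaining 18 ft³)
8 ft³ → storage unit 7 (remaining 10 ft³)
27 ft³ → storage unit 8 (remaining 23 ft³)
31 ft³ → storage unit 9 (remaining 19 ft³)
28 ft³ → storage unit 10 (remaining 22 ft³)

10 storage units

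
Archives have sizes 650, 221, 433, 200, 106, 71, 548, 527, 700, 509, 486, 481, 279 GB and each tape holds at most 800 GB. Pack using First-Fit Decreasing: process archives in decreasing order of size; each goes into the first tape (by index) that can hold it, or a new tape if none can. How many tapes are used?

8 tapes

Sorted descending: 700, 650, 548, 527, 509, 486, 481, 433, 279, 221, 200, 106, 71.
700 GB → tape 1 (remaining 100 GB)
650 GB → tape 2 (remaining 150 GB)
548 GB → tape 3 (remaining 252 GB)
527 GB → tape 4 (remaining 273 GB)
509 GB → tape 5 (remaining 291 GB)
486 GB → tape 6 (remaining 314 GB)
481 GB → tape 7 (remaining 319 GB)
433 GB → tape 8 (remaining 367 GB)
279 GB → tape 5 (remaining 12 GB)
221 GB → tape 3 (remaining 31 GB)
200 GB → tape 4 (remaining 73 GB)
106 GB → tape 2 (remaining 44 GB)
71 GB → tape 1 (remaining 29 GB)
Final tapes: [700,71] [650,106] [548,221] [527,200] [509,279] [486] [481] [433].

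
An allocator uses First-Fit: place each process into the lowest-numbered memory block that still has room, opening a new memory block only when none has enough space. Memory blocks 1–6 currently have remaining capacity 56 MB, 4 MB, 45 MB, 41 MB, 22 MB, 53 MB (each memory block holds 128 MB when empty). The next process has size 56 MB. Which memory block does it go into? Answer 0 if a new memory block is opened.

Memory blocks with room: memory block 1 (56 MB).
The first with room is memory block 1.

1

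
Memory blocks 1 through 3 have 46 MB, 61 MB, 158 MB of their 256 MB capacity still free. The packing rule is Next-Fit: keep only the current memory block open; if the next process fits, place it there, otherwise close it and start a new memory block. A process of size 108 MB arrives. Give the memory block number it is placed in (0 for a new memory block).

3

Next-Fit only looks at memory block 3, which has 158 MB free.
108 MB fits there.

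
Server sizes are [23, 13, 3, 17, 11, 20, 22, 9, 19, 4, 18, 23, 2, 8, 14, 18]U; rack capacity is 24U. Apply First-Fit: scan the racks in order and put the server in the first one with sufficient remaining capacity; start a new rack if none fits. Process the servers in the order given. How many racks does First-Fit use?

11

Put 23U in rack 1; 1U remain.
Put 13U in rack 2; 11U remain.
Put 3U in rack 2; 8U remain.
Put 17U in rack 3; 7U remain.
Put 11U in rack 4; 13U remain.
Put 20U in rack 5; 4U remain.
Put 22U in rack 6; 2U remain.
Put 9U in rack 4; 4U remain.
Put 19U in rack 7; 5U remain.
Put 4U in rack 2; 4U remain.
Put 18U in rack 8; 6U remain.
Put 23U in rack 9; 1U remain.
Put 2U in rack 2; 2U remain.
Put 8U in rack 10; 16U remain.
Put 14U in rack 10; 2U remain.
Put 18U in rack 11; 6U remain.
Final racks: [23] [13,3,4,2] [17] [11,9] [20] [22] [19] [18] [23] [8,14] [18].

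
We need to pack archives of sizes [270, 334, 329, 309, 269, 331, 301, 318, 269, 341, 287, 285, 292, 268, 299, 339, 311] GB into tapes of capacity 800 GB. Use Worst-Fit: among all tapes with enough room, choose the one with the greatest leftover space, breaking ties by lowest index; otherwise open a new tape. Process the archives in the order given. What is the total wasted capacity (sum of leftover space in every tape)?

2048

tape 1: place 270 GB, 530 GB left
tape 1: place 334 GB, 196 GB left
tape 2: place 329 GB, 471 GB left
tape 2: place 309 GB, 162 GB left
tape 3: place 269 GB, 531 GB left
tape 3: place 331 GB, 200 GB left
tape 4: place 301 GB, 499 GB left
tape 4: place 318 GB, 181 GB left
tape 5: place 269 GB, 531 GB left
tape 5: place 341 GB, 190 GB left
tape 6: place 287 GB, 513 GB left
tape 6: place 285 GB, 228 GB left
tape 7: place 292 GB, 508 GB left
tape 7: place 268 GB, 240 GB left
tape 8: place 299 GB, 501 GB left
tape 8: place 339 GB, 162 GB left
tape 9: place 311 GB, 489 GB left
9 tapes × 800 GB = 7200 GB; used 5152 GB; unused 2048 GB.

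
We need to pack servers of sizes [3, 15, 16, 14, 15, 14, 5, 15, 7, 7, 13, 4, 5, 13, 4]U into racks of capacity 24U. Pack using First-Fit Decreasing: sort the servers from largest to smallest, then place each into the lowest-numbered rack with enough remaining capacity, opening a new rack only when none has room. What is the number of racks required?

8

Sorted descending: 16, 15, 15, 15, 14, 14, 13, 13, 7, 7, 5, 5, 4, 4, 3.
Put 16U in rack 1; 8U remain.
Put 15U in rack 2; 9U remain.
Put 15U in rack 3; 9U remain.
Put 15U in rack 4; 9U remain.
Put 14U in rack 5; 10U remain.
Put 14U in rack 6; 10U remain.
Put 13U in rack 7; 11U remain.
Put 13U in rack 8; 11U remain.
Put 7U in rack 1; 1U remain.
Put 7U in rack 2; 2U remain.
Put 5U in rack 3; 4U remain.
Put 5U in rack 4; 4U remain.
Put 4U in rack 3; 0U remain.
Put 4U in rack 4; 0U remain.
Put 3U in rack 5; 7U remain.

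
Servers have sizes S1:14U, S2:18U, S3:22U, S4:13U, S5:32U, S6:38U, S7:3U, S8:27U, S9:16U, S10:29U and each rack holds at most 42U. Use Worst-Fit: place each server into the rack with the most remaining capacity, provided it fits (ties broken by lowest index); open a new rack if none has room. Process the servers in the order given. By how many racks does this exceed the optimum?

1

Worst-Fit: [14,18,3] [22,13] [32] [38] [27] [16] [29] → 7 racks.
Total size 212U; any packing needs at least ⌈212/42⌉ = 6 racks.
An optimal packing achieves that bound: [38,3] [32] [29,13] [27,14] [22,18] [16] → 6 racks.
Excess: 7 − 6 = 1.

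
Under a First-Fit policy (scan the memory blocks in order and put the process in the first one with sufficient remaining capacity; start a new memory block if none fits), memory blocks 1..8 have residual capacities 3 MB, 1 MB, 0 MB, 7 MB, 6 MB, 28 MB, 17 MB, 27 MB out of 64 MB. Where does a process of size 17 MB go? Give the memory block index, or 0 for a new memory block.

Memory blocks with room: memory block 6 (28 MB), memory block 7 (17 MB), memory block 8 (27 MB).
The first with room is memory block 6.

6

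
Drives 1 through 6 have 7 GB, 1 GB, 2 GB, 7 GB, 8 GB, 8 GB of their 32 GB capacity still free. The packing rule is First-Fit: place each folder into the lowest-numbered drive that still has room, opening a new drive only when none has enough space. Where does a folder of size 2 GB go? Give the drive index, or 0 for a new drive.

Drives with room: drive 1 (7 GB), drive 3 (2 GB), drive 4 (7 GB), drive 5 (8 GB), drive 6 (8 GB).
The first with room is drive 1.

1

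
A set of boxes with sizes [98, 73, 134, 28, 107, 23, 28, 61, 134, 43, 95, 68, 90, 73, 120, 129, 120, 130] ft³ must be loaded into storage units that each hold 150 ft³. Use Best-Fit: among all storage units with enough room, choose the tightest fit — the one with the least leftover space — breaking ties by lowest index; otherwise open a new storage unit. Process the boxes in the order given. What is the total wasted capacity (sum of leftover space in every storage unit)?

Put 98 ft³ in storage unit 1; 52 ft³ remain.
Put 73 ft³ in storage unit 2; 77 ft³ remain.
Put 134 ft³ in storage unit 3; 16 ft³ remain.
Put 28 ft³ in storage unit 1; 24 ft³ remain.
Put 107 ft³ in storage unit 4; 43 ft³ remain.
Put 23 ft³ in storage unit 1; 1 ft³ remain.
Put 28 ft³ in storage unit 4; 15 ft³ remain.
Put 61 ft³ in storage unit 2; 16 ft³ remain.
Put 134 ft³ in storage unit 5; 16 ft³ remain.
Put 43 ft³ in storage unit 6; 107 ft³ remain.
Put 95 ft³ in storage unit 6; 12 ft³ remain.
Put 68 ft³ in storage unit 7; 82 ft³ remain.
Put 90 ft³ in storage unit 8; 60 ft³ remain.
Put 73 ft³ in storage unit 7; 9 ft³ remain.
Put 120 ft³ in storage unit 9; 30 ft³ remain.
Put 129 ft³ in storage unit 10; 21 ft³ remain.
Put 120 ft³ in storage unit 11; 30 ft³ remain.
Put 130 ft³ in storage unit 12; 20 ft³ remain.
12 storage units × 150 ft³ = 1800 ft³; used 1554 ft³; unused 246 ft³.

246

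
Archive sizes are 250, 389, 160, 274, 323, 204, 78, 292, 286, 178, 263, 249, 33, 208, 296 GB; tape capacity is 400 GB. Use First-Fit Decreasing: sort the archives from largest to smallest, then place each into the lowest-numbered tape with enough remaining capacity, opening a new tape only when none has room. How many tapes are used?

11

Sorted descending: 389, 323, 296, 292, 286, 274, 263, 250, 249, 208, 204, 178, 160, 78, 33.
Put 389 GB in tape 1; 11 GB remain.
Put 323 GB in tape 2; 77 GB remain.
Put 296 GB in tape 3; 104 GB remain.
Put 292 GB in tape 4; 108 GB remain.
Put 286 GB in tape 5; 114 GB remain.
Put 274 GB in tape 6; 126 GB remain.
Put 263 GB in tape 7; 137 GB remain.
Put 250 GB in tape 8; 150 GB remain.
Put 249 GB in tape 9; 151 GB remain.
Put 208 GB in tape 10; 192 GB remain.
Put 204 GB in tape 11; 196 GB remain.
Put 178 GB in tape 10; 14 GB remain.
Put 160 GB in tape 11; 36 GB remain.
Put 78 GB in tape 3; 26 GB remain.
Put 33 GB in tape 2; 44 GB remain.
Final tapes: [389] [323,33] [296,78] [292] [286] [274] [263] [250] [249] [208,178] [204,160].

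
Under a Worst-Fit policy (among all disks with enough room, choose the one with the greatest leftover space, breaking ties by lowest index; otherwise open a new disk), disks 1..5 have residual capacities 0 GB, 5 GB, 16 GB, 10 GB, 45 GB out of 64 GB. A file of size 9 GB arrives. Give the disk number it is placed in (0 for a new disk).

Disks with room: disk 3 (16 GB), disk 4 (10 GB), disk 5 (45 GB).
Most room is disk 5 with 45 GB free.

5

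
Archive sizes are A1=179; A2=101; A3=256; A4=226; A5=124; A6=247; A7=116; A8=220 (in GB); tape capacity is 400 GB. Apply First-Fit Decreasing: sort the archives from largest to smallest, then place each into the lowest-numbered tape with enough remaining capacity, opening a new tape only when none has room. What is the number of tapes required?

Sorted descending: 256, 247, 226, 220, 179, 124, 116, 101.
Put 256 GB in tape 1; 144 GB remain.
Put 247 GB in tape 2; 153 GB remain.
Put 226 GB in tape 3; 174 GB remain.
Put 220 GB in tape 4; 180 GB remain.
Put 179 GB in tape 4; 1 GB remain.
Put 124 GB in tape 1; 20 GB remain.
Put 116 GB in tape 2; 37 GB remain.
Put 101 GB in tape 3; 73 GB remain.
Final tapes: [256,124] [247,116] [226,101] [220,179].

4 tapes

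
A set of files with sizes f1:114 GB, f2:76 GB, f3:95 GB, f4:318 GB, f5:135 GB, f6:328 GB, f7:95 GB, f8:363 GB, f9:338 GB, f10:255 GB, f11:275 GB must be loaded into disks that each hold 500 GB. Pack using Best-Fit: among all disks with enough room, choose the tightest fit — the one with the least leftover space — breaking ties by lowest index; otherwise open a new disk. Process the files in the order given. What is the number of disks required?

f1 (114 GB) → disk 1 (remaining 386 GB)
f2 (76 GB) → disk 1 (remaining 310 GB)
f3 (95 GB) → disk 1 (remaining 215 GB)
f4 (318 GB) → disk 2 (remaining 182 GB)
f5 (135 GB) → disk 2 (remaining 47 GB)
f6 (328 GB) → disk 3 (remaining 172 GB)
f7 (95 GB) → disk 3 (remaining 77 GB)
f8 (363 GB) → disk 4 (remaining 137 GB)
f9 (338 GB) → disk 5 (remaining 162 GB)
f10 (255 GB) → disk 6 (remaining 245 GB)
f11 (275 GB) → disk 7 (remaining 225 GB)

7 disks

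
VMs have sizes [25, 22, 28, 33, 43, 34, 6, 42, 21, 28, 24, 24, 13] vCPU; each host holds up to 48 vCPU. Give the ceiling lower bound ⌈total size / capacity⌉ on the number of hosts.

Total size = 25 + 22 + 28 + 33 + 43 + 34 + 6 + 42 + 21 + 28 + 24 + 24 + 13 = 343 vCPU.
⌈343 / 48⌉ = 8.

8 hosts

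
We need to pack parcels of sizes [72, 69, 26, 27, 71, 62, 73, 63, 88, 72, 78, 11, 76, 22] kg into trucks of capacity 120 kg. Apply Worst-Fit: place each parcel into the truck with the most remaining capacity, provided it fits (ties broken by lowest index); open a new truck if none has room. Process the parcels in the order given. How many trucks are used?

Put 72 kg in truck 1; 48 kg remain.
Put 69 kg in truck 2; 51 kg remain.
Put 26 kg in truck 2; 25 kg remain.
Put 27 kg in truck 1; 21 kg remain.
Put 71 kg in truck 3; 49 kg remain.
Put 62 kg in truck 4; 58 kg remain.
Put 73 kg in truck 5; 47 kg remain.
Put 63 kg in truck 6; 57 kg remain.
Put 88 kg in truck 7; 32 kg remain.
Put 72 kg in truck 8; 48 kg remain.
Put 78 kg in truck 9; 42 kg remain.
Put 11 kg in truck 4; 47 kg remain.
Put 76 kg in truck 10; 44 kg remain.
Put 22 kg in truck 6; 35 kg remain.

10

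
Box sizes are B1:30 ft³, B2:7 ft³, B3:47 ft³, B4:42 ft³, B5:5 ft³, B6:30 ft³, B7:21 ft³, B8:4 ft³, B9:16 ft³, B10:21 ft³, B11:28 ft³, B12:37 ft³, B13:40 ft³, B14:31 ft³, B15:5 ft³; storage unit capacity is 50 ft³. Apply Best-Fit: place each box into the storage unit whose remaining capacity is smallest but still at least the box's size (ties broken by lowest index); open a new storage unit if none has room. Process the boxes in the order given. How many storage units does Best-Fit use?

9 storage units

B1 (30 ft³) → storage unit 1 (remaining 20 ft³)
B2 (7 ft³) → storage unit 1 (remaining 13 ft³)
B3 (47 ft³) → storage unit 2 (remaining 3 ft³)
B4 (42 ft³) → storage unit 3 (remaining 8 ft³)
B5 (5 ft³) → storage unit 3 (remaining 3 ft³)
B6 (30 ft³) → storage unit 4 (remaining 20 ft³)
B7 (21 ft³) → storage unit 5 (remaining 29 ft³)
B8 (4 ft³) → storage unit 1 (remaining 9 ft³)
B9 (16 ft³) → storage unit 4 (remaining 4 ft³)
B10 (21 ft³) → storage unit 5 (remaining 8 ft³)
B11 (28 ft³) → storage unit 6 (remaining 22 ft³)
B12 (37 ft³) → storage unit 7 (remaining 13 ft³)
B13 (40 ft³) → storage unit 8 (remaining 10 ft³)
B14 (31 ft³) → storage unit 9 (remaining 19 ft³)
B15 (5 ft³) → storage unit 5 (remaining 3 ft³)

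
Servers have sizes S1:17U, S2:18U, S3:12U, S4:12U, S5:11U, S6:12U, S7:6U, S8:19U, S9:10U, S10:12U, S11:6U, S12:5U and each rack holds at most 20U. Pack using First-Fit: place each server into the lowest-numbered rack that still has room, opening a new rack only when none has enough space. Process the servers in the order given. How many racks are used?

9

Put S1 (17U) in rack 1; 3U remain.
Put S2 (18U) in rack 2; 2U remain.
Put S3 (12U) in rack 3; 8U remain.
Put S4 (12U) in rack 4; 8U remain.
Put S5 (11U) in rack 5; 9U remain.
Put S6 (12U) in rack 6; 8U remain.
Put S7 (6U) in rack 3; 2U remain.
Put S8 (19U) in rack 7; 1U remain.
Put S9 (10U) in rack 8; 10U remain.
Put S10 (12U) in rack 9; 8U remain.
Put S11 (6U) in rack 4; 2U remain.
Put S12 (5U) in rack 5; 4U remain.
Final racks: [17] [18] [12,6] [12,6] [11,5] [12] [19] [10] [12].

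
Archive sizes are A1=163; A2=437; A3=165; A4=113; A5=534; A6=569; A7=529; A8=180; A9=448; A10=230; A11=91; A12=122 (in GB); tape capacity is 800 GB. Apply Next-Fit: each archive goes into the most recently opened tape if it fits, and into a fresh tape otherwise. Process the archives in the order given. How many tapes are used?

A1 (163 GB) → tape 1 (remaining 637 GB)
A2 (437 GB) → tape 1 (remaining 200 GB)
A3 (165 GB) → tape 1 (remaining 35 GB)
A4 (113 GB) → tape 2 (remaining 687 GB)
A5 (534 GB) → tape 2 (remaining 153 GB)
A6 (569 GB) → tape 3 (remaining 231 GB)
A7 (529 GB) → tape 4 (remaining 271 GB)
A8 (180 GB) → tape 4 (remaining 91 GB)
A9 (448 GB) → tape 5 (remaining 352 GB)
A10 (230 GB) → tape 5 (remaining 122 GB)
A11 (91 GB) → tape 5 (remaining 31 GB)
A12 (122 GB) → tape 6 (remaining 678 GB)
Final tapes: [163,437,165] [113,534] [569] [529,180] [448,230,91] [122].

6 tapes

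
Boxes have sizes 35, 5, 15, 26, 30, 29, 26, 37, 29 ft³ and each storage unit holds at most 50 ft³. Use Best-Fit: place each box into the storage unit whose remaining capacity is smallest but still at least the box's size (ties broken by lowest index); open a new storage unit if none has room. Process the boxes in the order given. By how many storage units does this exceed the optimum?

Best-Fit: [35,5] [15,26] [30] [29] [26] [37] [29] → 7 storage units.
7 boxes exceed 25 ft³ (half the capacity), and no two of those can share a storage unit, so at least 7 storage units are needed.
So 7 is already optimal.

0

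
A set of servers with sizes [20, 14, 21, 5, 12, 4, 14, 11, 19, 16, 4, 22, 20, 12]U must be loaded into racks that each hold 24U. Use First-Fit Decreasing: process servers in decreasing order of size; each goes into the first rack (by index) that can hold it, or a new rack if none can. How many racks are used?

10

Sorted descending: 22, 21, 20, 20, 19, 16, 14, 14, 12, 12, 11, 5, 4, 4.
Put 22U in rack 1; 2U remain.
Put 21U in rack 2; 3U remain.
Put 20U in rack 3; 4U remain.
Put 20U in rack 4; 4U remain.
Put 19U in rack 5; 5U remain.
Put 16U in rack 6; 8U remain.
Put 14U in rack 7; 10U remain.
Put 14U in rack 8; 10U remain.
Put 12U in rack 9; 12U remain.
Put 12U in rack 9; 0U remain.
Put 11U in rack 10; 13U remain.
Put 5U in rack 5; 0U remain.
Put 4U in rack 3; 0U remain.
Put 4U in rack 4; 0U remain.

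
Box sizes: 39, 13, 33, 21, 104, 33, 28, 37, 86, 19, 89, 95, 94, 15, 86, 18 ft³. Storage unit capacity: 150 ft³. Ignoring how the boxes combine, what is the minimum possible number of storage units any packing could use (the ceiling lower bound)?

Total size = 39 + 13 + 33 + 21 + 104 + 33 + 28 + 37 + 86 + 19 + 89 + 95 + 94 + 15 + 86 + 18 = 810 ft³.
⌈810 / 150⌉ = 6.

6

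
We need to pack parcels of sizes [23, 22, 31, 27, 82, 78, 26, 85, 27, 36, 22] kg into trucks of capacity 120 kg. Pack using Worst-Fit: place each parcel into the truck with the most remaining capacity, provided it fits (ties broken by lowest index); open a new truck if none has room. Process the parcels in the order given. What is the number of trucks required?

5 trucks

Put 23 kg in truck 1; 97 kg remain.
Put 22 kg in truck 1; 75 kg remain.
Put 31 kg in truck 1; 44 kg remain.
Put 27 kg in truck 1; 17 kg remain.
Put 82 kg in truck 2; 38 kg remain.
Put 78 kg in truck 3; 42 kg remain.
Put 26 kg in truck 3; 16 kg remain.
Put 85 kg in truck 4; 35 kg remain.
Put 27 kg in truck 2; 11 kg remain.
Put 36 kg in truck 5; 84 kg remain.
Put 22 kg in truck 5; 62 kg remain.
Final trucks: [23,22,31,27] [82,27] [78,26] [85] [36,22].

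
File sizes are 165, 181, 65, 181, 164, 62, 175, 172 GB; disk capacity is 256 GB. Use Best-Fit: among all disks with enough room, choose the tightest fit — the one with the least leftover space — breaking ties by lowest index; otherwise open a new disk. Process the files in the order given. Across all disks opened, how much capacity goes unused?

Put 165 GB in disk 1; 91 GB remain.
Put 181 GB in disk 2; 75 GB remain.
Put 65 GB in disk 2; 10 GB remain.
Put 181 GB in disk 3; 75 GB remain.
Put 164 GB in disk 4; 92 GB remain.
Put 62 GB in disk 3; 13 GB remain.
Put 175 GB in disk 5; 81 GB remain.
Put 172 GB in disk 6; 84 GB remain.
6 disks × 256 GB = 1536 GB; used 1165 GB; unused 371 GB.

371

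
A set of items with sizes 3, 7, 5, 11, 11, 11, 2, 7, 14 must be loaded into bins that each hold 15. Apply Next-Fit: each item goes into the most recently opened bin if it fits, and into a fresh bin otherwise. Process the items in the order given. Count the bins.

6 bins

bin 1: place 3, 12 left
bin 1: place 7, 5 left
bin 1: place 5, 0 left
bin 2: place 11, 4 left
bin 3: place 11, 4 left
bin 4: place 11, 4 left
bin 4: place 2, 2 left
bin 5: place 7, 8 left
bin 6: place 14, 1 left
Final bins: [3,7,5] [11] [11] [11,2] [7] [14].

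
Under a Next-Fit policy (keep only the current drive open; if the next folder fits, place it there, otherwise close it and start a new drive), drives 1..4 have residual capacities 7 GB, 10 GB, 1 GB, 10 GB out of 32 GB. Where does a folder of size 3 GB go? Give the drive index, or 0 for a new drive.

Next-Fit only looks at drive 4, which has 10 GB free.
3 GB fits there.

4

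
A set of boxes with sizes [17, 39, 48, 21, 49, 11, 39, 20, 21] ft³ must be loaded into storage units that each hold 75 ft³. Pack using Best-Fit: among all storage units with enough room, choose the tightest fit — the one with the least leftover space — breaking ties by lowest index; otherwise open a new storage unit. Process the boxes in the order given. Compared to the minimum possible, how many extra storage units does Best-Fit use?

0

Best-Fit: [17,39,11] [48,21] [49,20] [39,21] → 4 storage units.
Total size 265 ft³; any packing needs at least ⌈265/75⌉ = 4 storage units.
So 4 is already optimal.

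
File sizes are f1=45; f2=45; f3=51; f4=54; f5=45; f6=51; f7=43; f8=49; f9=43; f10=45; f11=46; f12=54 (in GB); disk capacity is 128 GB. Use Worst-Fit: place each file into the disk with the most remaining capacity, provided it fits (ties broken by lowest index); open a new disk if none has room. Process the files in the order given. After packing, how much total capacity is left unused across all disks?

197

disk 1: place f1 (45 GB), 83 GB left
disk 1: place f2 (45 GB), 38 GB left
disk 2: place f3 (51 GB), 77 GB left
disk 2: place f4 (54 GB), 23 GB left
disk 3: place f5 (45 GB), 83 GB left
disk 3: place f6 (51 GB), 32 GB left
disk 4: place f7 (43 GB), 85 GB left
disk 4: place f8 (49 GB), 36 GB left
disk 5: place f9 (43 GB), 85 GB left
disk 5: place f10 (45 GB), 40 GB left
disk 6: place f11 (46 GB), 82 GB left
disk 6: place f12 (54 GB), 28 GB left
6 disks × 128 GB = 768 GB; used 571 GB; unused 197 GB.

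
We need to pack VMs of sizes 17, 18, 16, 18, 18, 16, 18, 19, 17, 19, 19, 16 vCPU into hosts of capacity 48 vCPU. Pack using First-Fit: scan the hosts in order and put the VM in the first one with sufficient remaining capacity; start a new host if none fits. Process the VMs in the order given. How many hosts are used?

host 1: place 17 vCPU, 31 vCPU left
host 1: place 18 vCPU, 13 vCPU left
host 2: place 16 vCPU, 32 vCPU left
host 2: place 18 vCPU, 14 vCPU left
host 3: place 18 vCPU, 30 vCPU left
host 3: place 16 vCPU, 14 vCPU left
host 4: place 18 vCPU, 30 vCPU left
host 4: place 19 vCPU, 11 vCPU left
host 5: place 17 vCPU, 31 vCPU left
host 5: place 19 vCPU, 12 vCPU left
host 6: place 19 vCPU, 29 vCPU left
host 6: place 16 vCPU, 13 vCPU left

6 hosts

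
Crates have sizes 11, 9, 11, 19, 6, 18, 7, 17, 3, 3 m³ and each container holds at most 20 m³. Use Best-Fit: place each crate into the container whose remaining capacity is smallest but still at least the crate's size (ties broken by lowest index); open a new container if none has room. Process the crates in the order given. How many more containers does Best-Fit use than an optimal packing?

0

Best-Fit: [11,9] [11,6,3] [19] [18] [7] [17,3] → 6 containers.
Total size 104 m³; any packing needs at least ⌈104/20⌉ = 6 containers.
So 6 is already optimal.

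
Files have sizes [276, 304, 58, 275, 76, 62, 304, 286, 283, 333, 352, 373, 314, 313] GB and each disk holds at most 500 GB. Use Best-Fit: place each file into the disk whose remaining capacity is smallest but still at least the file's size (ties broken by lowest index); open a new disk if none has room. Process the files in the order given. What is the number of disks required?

276 GB → disk 1 (remaining 224 GB)
304 GB → disk 2 (remaining 196 GB)
58 GB → disk 2 (remaining 138 GB)
275 GB → disk 3 (remaining 225 GB)
76 GB → disk 2 (remaining 62 GB)
62 GB → disk 2 (remaining 0 GB)
304 GB → disk 4 (remaining 196 GB)
286 GB → disk 5 (remaining 214 GB)
283 GB → disk 6 (remaining 217 GB)
333 GB → disk 7 (remaining 167 GB)
352 GB → disk 8 (remaining 148 GB)
373 GB → disk 9 (remaining 127 GB)
314 GB → disk 10 (remaining 186 GB)
313 GB → disk 11 (remaining 187 GB)
Final disks: [276] [304,58,76,62] [275] [304] [286] [283] [333] [352] [373] [314] [313].

11 disks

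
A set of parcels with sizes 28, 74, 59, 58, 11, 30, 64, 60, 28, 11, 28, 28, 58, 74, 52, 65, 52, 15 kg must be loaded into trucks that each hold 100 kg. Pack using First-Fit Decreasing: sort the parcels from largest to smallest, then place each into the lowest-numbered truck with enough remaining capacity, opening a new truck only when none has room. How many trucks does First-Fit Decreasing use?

10

Sorted descending: 74, 74, 65, 64, 60, 59, 58, 58, 52, 52, 30, 28, 28, 28, 28, 15, 11, 11.
74 kg → truck 1 (remaining 26 kg)
74 kg → truck 2 (remaining 26 kg)
65 kg → truck 3 (remaining 35 kg)
64 kg → truck 4 (remaining 36 kg)
60 kg → truck 5 (remaining 40 kg)
59 kg → truck 6 (remaining 41 kg)
58 kg → truck 7 (remaining 42 kg)
58 kg → truck 8 (remaining 42 kg)
52 kg → truck 9 (remaining 48 kg)
52 kg → truck 10 (remaining 48 kg)
30 kg → truck 3 (remaining 5 kg)
28 kg → truck 4 (remaining 8 kg)
28 kg → truck 5 (remaining 12 kg)
28 kg → truck 6 (remaining 13 kg)
28 kg → truck 7 (remaining 14 kg)
15 kg → truck 1 (remaining 11 kg)
11 kg → truck 1 (remaining 0 kg)
11 kg → truck 2 (remaining 15 kg)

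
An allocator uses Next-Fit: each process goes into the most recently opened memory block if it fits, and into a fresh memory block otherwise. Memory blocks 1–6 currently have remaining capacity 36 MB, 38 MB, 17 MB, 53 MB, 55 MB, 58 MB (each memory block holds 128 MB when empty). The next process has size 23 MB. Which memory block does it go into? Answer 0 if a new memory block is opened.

6

Next-Fit only looks at memory block 6, which has 58 MB free.
23 MB fits there.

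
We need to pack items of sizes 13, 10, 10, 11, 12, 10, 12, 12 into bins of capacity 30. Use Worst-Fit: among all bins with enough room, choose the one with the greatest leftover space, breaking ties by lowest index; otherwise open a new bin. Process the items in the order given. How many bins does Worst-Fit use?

13 → bin 1 (remaining 17)
10 → bin 1 (remaining 7)
10 → bin 2 (remaining 20)
11 → bin 2 (remaining 9)
12 → bin 3 (remaining 18)
10 → bin 3 (remaining 8)
12 → bin 4 (remaining 18)
12 → bin 4 (remaining 6)
Final bins: [13,10] [10,11] [12,10] [12,12].

4 bins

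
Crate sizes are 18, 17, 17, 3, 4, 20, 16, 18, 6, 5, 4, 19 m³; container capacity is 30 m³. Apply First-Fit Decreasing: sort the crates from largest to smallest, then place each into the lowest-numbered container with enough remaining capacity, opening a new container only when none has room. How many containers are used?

Sorted descending: 20, 19, 18, 18, 17, 17, 16, 6, 5, 4, 4, 3.
container 1: place 20 m³, 10 m³ left
container 2: place 19 m³, 11 m³ left
container 3: place 18 m³, 12 m³ left
container 4: place 18 m³, 12 m³ left
container 5: place 17 m³, 13 m³ left
container 6: place 17 m³, 13 m³ left
container 7: place 16 m³, 14 m³ left
container 1: place 6 m³, 4 m³ left
container 2: place 5 m³, 6 m³ left
container 1: place 4 m³, 0 m³ left
container 2: place 4 m³, 2 m³ left
container 3: place 3 m³, 9 m³ left
Final containers: [20,6,4] [19,5,4] [18,3] [18] [17] [17] [16].

7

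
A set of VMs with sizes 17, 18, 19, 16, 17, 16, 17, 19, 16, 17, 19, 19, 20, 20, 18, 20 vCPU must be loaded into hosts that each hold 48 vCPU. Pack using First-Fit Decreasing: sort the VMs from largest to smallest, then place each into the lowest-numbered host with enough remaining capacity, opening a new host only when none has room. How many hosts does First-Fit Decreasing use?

8

Sorted descending: 20, 20, 20, 19, 19, 19, 19, 18, 18, 17, 17, 17, 17, 16, 16, 16.
host 1: place 20 vCPU, 28 vCPU left
host 1: place 20 vCPU, 8 vCPU left
host 2: place 20 vCPU, 28 vCPU left
host 2: place 19 vCPU, 9 vCPU left
host 3: place 19 vCPU, 29 vCPU left
host 3: place 19 vCPU, 10 vCPU left
host 4: place 19 vCPU, 29 vCPU left
host 4: place 18 vCPU, 11 vCPU left
host 5: place 18 vCPU, 30 vCPU left
host 5: place 17 vCPU, 13 vCPU left
host 6: place 17 vCPU, 31 vCPU left
host 6: place 17 vCPU, 14 vCPU left
host 7: place 17 vCPU, 31 vCPU left
host 7: place 16 vCPU, 15 vCPU left
host 8: place 16 vCPU, 32 vCPU left
host 8: place 16 vCPU, 16 vCPU left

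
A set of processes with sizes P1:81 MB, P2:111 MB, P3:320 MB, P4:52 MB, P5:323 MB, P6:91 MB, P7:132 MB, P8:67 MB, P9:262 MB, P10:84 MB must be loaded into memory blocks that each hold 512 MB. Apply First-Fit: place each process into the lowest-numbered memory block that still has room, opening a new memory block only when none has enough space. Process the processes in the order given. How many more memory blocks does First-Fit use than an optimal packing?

1

First-Fit: [81,111,320] [52,323,91] [132,67,262] [84] → 4 memory blocks.
Total size 1523 MB; any packing needs at least ⌈1523/512⌉ = 3 memory blocks.
An optimal packing achieves that bound: [323,132,52] [320,111,81] [262,91,84,67] → 3 memory blocks.
Excess: 4 − 3 = 1.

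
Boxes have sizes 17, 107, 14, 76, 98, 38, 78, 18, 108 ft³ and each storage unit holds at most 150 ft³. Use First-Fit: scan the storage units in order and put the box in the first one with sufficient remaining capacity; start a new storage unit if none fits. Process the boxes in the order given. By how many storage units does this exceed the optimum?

0

First-Fit: [17,107,14] [76,38,18] [98] [78] [108] → 5 storage units.
5 boxes exceed 75 ft³ (half the capacity), and no two of those can share a storage unit, so at least 5 storage units are needed.
So 5 is already optimal.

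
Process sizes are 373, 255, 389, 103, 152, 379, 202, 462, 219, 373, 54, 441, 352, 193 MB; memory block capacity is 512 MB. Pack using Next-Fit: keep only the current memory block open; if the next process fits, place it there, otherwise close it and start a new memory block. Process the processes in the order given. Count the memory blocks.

memory block 1: place 373 MB, 139 MB left
memory block 2: place 255 MB, 257 MB left
memory block 3: place 389 MB, 123 MB left
memory block 3: place 103 MB, 20 MB left
memory block 4: place 152 MB, 360 MB left
memory block 5: place 379 MB, 133 MB left
memory block 6: place 202 MB, 310 MB left
memory block 7: place 462 MB, 50 MB left
memory block 8: place 219 MB, 293 MB left
memory block 9: place 373 MB, 139 MB left
memory block 9: place 54 MB, 85 MB left
memory block 10: place 441 MB, 71 MB left
memory block 11: place 352 MB, 160 MB left
memory block 12: place 193 MB, 319 MB left

12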